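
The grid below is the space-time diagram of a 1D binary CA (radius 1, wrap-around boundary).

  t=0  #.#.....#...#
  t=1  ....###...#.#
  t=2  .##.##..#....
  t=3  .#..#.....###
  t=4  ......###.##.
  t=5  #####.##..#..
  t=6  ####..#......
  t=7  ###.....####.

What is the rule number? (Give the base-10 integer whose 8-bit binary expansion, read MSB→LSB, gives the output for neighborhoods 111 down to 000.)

137

  ###|#  b7=1 t=1,i=5
  ##.|.  b6=0 t=0,i=0
  #.#|.  b5=0 t=0,i=1
  #..|.  b4=0 t=0,i=3
  .##|#  b3=1 t=0,i=12
  .#.|.  b2=0 t=0,i=2
  ..#|.  b1=0 t=0,i=7
  ...|#  b0=1 t=0,i=4
  bits 10001001 = 137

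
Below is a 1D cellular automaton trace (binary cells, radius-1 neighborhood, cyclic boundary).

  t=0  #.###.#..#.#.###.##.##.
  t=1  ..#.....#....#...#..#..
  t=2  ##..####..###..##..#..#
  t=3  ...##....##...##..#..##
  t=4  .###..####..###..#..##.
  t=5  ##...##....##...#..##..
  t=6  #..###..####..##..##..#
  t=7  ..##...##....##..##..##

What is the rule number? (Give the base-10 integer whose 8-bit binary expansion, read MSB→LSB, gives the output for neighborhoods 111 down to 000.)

  [7] ### => .  t=0,i=3
  [6] ##. => .  t=0,i=4
  [5] #.# => .  t=0,i=1
  [4] #.. => .  t=0,i=7
  [3] .## => #  t=0,i=2
  [2] .#. => .  t=0,i=0
  [1] ..# => #  t=0,i=8
  [0] ... => #  t=1,i=0
  bits 00001011 = 11

11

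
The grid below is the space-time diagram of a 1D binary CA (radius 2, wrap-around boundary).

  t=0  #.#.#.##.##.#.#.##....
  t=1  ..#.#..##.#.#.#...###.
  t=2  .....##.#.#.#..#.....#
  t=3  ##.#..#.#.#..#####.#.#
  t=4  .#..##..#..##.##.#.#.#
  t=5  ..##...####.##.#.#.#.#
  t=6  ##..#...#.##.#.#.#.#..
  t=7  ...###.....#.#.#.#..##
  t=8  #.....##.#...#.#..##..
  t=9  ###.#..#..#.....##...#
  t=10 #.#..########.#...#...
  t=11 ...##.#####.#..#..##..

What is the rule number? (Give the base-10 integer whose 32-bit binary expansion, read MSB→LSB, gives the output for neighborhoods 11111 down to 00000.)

2846728978

  nb #####: next=#  (t=3,i=15, bit31=1)
  nb ####.: next=.  (t=3,i=16, bit30=0)
  nb ###.#: next=#  (t=3,i=1, bit29=1)
  nb ###..: next=.  (t=1,i=20, bit28=0)
  nb ##.##: next=#  (t=0,i=8, bit27=1)
  nb ##.#.: next=.  (t=0,i=11, bit26=0)
  nb ##..#: next=.  (t=4,i=6, bit25=0)
  nb ##...: next=#  (t=0,i=18, bit24=1)
  nb #.###: next=#  (t=3,i=21, bit23=1)
  nb #.##.: next=.  (t=0,i=6, bit22=0)
  nb #.#.#: next=#  (t=0,i=2, bit21=1)
  nb #.#..: next=.  (t=1,i=4, bit20=0)
  nb #..##: next=#  (t=1,i=6, bit19=1)
  nb #..#.: next=#  (t=2,i=14, bit18=1)
  nb #...#: next=.  (t=1,i=0, bit17=0)
  nb #....: next=#  (t=0,i=19, bit16=1)
  nb .####: next=#  (t=3,i=14, bit15=1)
  nb .###.: next=.  (t=1,i=19, bit14=0)
  nb .##.#: next=#  (t=0,i=7, bit13=1)
  nb .##..: next=.  (t=0,i=17, bit12=0)
  nb .#.##: next=.  (t=0,i=5, bit11=0)
  nb .#.#.: next=.  (t=0,i=1, bit10=0)
  nb .#..#: next=#  (t=1,i=5, bit9=1)
  nb .#...: next=#  (t=1,i=15, bit8=1)
  nb ..###: next=.  (t=1,i=18, bit7=0)
  nb ..##.: next=.  (t=1,i=7, bit6=0)
  nb ..#.#: next=.  (t=0,i=0, bit5=0)
  nb ..#..: next=#  (t=2,i=15, bit4=1)
  nb ...##: next=.  (t=1,i=17, bit3=0)
  nb ...#.: next=.  (t=0,i=21, bit2=0)
  nb ....#: next=#  (t=0,i=20, bit1=1)
  nb .....: next=.  (t=2,i=2, bit0=0)
  bits 10101001101011011010001100010010 = 2846728978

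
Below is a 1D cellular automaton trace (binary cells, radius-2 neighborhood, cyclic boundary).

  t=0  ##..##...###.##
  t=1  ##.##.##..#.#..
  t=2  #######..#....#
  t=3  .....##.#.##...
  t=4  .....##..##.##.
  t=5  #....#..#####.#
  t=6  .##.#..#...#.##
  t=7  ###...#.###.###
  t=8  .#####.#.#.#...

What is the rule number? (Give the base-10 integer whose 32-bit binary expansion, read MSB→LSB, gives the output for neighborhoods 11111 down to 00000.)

  nb #####: next=.  (t=2,i=1, bit31=0)
  nb ####.: next=#  (t=0,i=0, bit30=1)
  nb ###.#: next=.  (t=0,i=11, bit29=0)
  nb ###..: next=#  (t=0,i=1, bit28=1)
  nb ##.##: next=#  (t=0,i=12, bit27=1)
  nb ##.#.: next=.  (t=3,i=7, bit26=0)
  nb ##..#: next=.  (t=0,i=2, bit25=0)
  nb ##...: next=#  (t=0,i=6, bit24=1)
  nb #.###: next=.  (t=0,i=13, bit23=0)
  nb #.##.: next=#  (t=1,i=3, bit22=1)
  nb #.#.#: next=.  (t=3,i=8, bit21=0)
  nb #.#..: next=.  (t=1,i=12, bit20=0)
  nb #..##: next=#  (t=0,i=3, bit19=1)
  nb #..#.: next=#  (t=1,i=9, bit18=1)
  nb #...#: next=#  (t=0,i=7, bit17=1)
  nb #....: next=#  (t=2,i=11, bit16=1)
  nb .####: next=.  (t=0,i=14, bit15=0)
  nb .###.: next=#  (t=0,i=10, bit14=1)
  nb .##.#: next=#  (t=1,i=1, bit13=1)
  nb .##..: next=.  (t=0,i=5, bit12=0)
  nb .#.##: next=#  (t=3,i=9, bit11=1)
  nb .#.#.: next=.  (t=1,i=11, bit10=0)
  nb .#..#: next=.  (t=1,i=13, bit9=0)
  nb .#...: next=#  (t=2,i=10, bit8=1)
  nb ..###: next=.  (t=0,i=9, bit7=0)
  nb ..##.: next=#  (t=0,i=4, bit6=1)
  nb ..#.#: next=.  (t=1,i=10, bit5=0)
  nb ..#..: next=.  (t=2,i=9, bit4=0)
  nb ...##: next=.  (t=0,i=8, bit3=0)
  nb ...#.: next=#  (t=5,i=4, bit2=1)
  nb ....#: next=.  (t=2,i=12, bit1=0)
  nb .....: next=.  (t=3,i=0, bit0=0)
  bits 01011001010011110110100101000100 = 1498376516

1498376516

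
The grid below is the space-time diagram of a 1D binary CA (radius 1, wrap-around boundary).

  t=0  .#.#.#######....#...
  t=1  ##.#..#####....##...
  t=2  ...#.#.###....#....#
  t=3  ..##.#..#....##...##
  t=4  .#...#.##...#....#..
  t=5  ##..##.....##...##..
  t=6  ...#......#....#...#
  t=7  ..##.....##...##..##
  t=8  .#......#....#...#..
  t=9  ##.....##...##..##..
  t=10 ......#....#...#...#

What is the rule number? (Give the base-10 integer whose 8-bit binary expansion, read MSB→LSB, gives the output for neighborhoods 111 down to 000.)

  ### -> #   bit 7 = 1  t=0,i=6
  ##. -> .   bit 6 = 0  t=0,i=11
  #.# -> .   bit 5 = 0  t=0,i=2
  #.. -> .   bit 4 = 0  t=0,i=12
  .## -> .   bit 3 = 0  t=0,i=5
  .#. -> #   bit 2 = 1  t=0,i=1
  ..# -> #   bit 1 = 1  t=0,i=0
  ... -> .   bit 0 = 0  t=0,i=13
  bits 10000110 = 134

134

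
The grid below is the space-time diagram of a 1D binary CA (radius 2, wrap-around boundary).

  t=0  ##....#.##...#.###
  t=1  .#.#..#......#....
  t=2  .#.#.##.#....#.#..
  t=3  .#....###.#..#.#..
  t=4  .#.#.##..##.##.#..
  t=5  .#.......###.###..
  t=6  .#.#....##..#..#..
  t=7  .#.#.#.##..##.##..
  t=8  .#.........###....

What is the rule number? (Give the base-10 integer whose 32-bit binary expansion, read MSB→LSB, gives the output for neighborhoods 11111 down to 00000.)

  #####|.  b31=0 t=0,i=17
  ####.|.  b30=0 t=0,i=0
  ###.#|.  b29=0 t=3,i=8
  ###..|#  b28=1 t=0,i=1
  ##.##|#  b27=1 t=4,i=11
  ##.#.|#  b26=1 t=2,i=7
  ##..#|.  b25=0 t=4,i=7
  ##...|.  b24=0 t=0,i=2
  #.###|.  b23=0 t=0,i=15
  #.##.|.  b22=0 t=0,i=8
  #.#.#|.  b21=0 t=2,i=3
  #.#..|#  b20=1 t=1,i=3
  #..##|.  b19=0 t=4,i=8
  #..#.|#  b18=1 t=1,i=5
  #...#|.  b17=0 t=0,i=11
  #....|#  b16=1 t=0,i=3
  .####|.  b15=0 t=0,i=16
  .###.|.  b14=0 t=3,i=7
  .##.#|#  b13=1 t=2,i=6
  .##..|.  b12=0 t=0,i=9
  .#.##|.  b11=0 t=0,i=7
  .#.#.|.  b10=0 t=1,i=2
  .#..#|.  b9=0 t=1,i=4
  .#...|.  b8=0 t=1,i=7
  ..###|#  b7=1 t=3,i=6
  ..##.|#  b6=1 t=4,i=9
  ..#.#|#  b5=1 t=0,i=6
  ..#..|#  b4=1 t=1,i=6
  ...##|#  b3=1 t=3,i=5
  ...#.|.  b2=0 t=0,i=5
  ....#|.  b1=0 t=0,i=4
  .....|.  b0=0 t=1,i=9
  bits 00011100000101010010000011111000 = 471146744

471146744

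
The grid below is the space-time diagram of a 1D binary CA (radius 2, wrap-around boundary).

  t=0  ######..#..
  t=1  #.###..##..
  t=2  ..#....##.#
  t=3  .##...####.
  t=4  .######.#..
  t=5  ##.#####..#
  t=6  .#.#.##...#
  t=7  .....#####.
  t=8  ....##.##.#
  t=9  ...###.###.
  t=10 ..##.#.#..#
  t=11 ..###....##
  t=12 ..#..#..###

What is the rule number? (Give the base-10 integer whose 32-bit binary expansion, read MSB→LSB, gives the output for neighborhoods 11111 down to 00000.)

  [31] ##### => #  t=0,i=2
  [30] ####. => #  t=0,i=4
  [29] ###.# => #  t=4,i=6
  [28] ###.. => .  t=0,i=5
  [27] ##.## => .  t=5,i=2
  [26] ##.#. => #  t=2,i=9
  [25] ##..# => .  t=0,i=6
  [24] ##... => #  t=3,i=3
  [23] #.### => #  t=1,i=2
  [22] #.##. => #  t=6,i=5
  [21] #.#.# => .  t=6,i=1
  [20] #.#.. => .  t=2,i=10
  [19] #..## => .  t=0,i=10
  [18] #..#. => #  t=0,i=7
  [17] #...# => #  t=3,i=4
  [16] #.... => .  t=2,i=4
  [15] .#### => .  t=0,i=1
  [14] .###. => .  t=1,i=3
  [13] .##.# => #  t=2,i=8
  [12] .##.. => #  t=1,i=8
  [11] .#.## => .  t=1,i=1
  [10] .#.#. => .  t=6,i=0
  [9] .#..# => .  t=0,i=9
  [8] .#... => .  t=2,i=3
  [7] ..### => #  t=0,i=0
  [6] ..##. => #  t=1,i=7
  [5] ..#.# => .  t=1,i=0
  [4] ..#.. => #  t=0,i=8
  [3] ...## => #  t=2,i=6
  [2] ...#. => #  t=6,i=9
  [1] ....# => .  t=2,i=5
  [0] ..... => .  t=7,i=1
  bits 11100101110001100011000011011100 = 3854971100

3854971100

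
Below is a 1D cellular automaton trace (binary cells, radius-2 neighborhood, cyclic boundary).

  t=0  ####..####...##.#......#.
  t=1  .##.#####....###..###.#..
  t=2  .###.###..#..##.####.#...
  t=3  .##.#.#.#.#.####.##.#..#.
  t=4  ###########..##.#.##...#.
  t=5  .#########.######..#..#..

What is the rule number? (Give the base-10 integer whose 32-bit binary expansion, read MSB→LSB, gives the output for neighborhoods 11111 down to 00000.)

  ##### -> #   bit 31 = 1  t=1,i=6
  ####. -> #   bit 30 = 1  t=0,i=2
  ###.# -> .   bit 29 = 0  t=1,i=20
  ###.. -> .   bit 28 = 0  t=0,i=3
  ##.## -> #   bit 27 = 1  t=1,i=3
  ##.#. -> #   bit 26 = 1  t=0,i=15
  ##..# -> #   bit 25 = 1  t=0,i=4
  ##... -> .   bit 24 = 0  t=0,i=10
  #.### -> .   bit 23 = 0  t=0,i=0
  #.##. -> .   bit 22 = 0  t=3,i=17
  #.#.# -> #   bit 21 = 1  t=3,i=4
  #.#.. -> .   bit 20 = 0  t=0,i=16
  #..## -> #   bit 19 = 1  t=0,i=5
  #..#. -> .   bit 18 = 0  t=2,i=9
  #...# -> .   bit 17 = 0  t=0,i=11
  #.... -> #   bit 16 = 1  t=0,i=18
  .#### -> #   bit 15 = 1  t=0,i=1
  .###. -> #   bit 14 = 1  t=1,i=14
  .##.# -> #   bit 13 = 1  t=0,i=14
  .##.. -> #   bit 12 = 1  t=4,i=19
  .#.## -> .   bit 11 = 0  t=0,i=24
  .#.#. -> #   bit 10 = 1  t=3,i=5
  .#..# -> .   bit 9 = 0  t=2,i=11
  .#... -> .   bit 8 = 0  t=0,i=17
  ..### -> #   bit 7 = 1  t=0,i=6
  ..##. -> #   bit 6 = 1  t=0,i=13
  ..#.# -> .   bit 5 = 0  t=0,i=23
  ..#.. -> #   bit 4 = 1  t=2,i=10
  ...## -> .   bit 3 = 0  t=0,i=12
  ...#. -> #   bit 2 = 1  t=0,i=22
  ....# -> .   bit 1 = 0  t=0,i=21
  ..... -> #   bit 0 = 1  t=0,i=19
  bits 11001110001010011111010011010101 = 3458856149

3458856149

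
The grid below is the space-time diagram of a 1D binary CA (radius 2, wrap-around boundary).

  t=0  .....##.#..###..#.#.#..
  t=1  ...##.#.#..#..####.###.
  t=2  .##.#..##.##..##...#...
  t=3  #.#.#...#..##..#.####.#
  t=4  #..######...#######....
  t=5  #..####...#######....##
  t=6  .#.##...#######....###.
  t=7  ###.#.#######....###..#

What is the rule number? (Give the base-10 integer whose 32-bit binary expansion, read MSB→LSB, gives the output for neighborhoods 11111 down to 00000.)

2190917054

  #####|#  b31=1 t=4,i=5
  ####.|.  b30=0 t=1,i=16
  ###.#|.  b29=0 t=1,i=17
  ###..|.  b28=0 t=0,i=13
  ##.##|.  b27=0 t=1,i=18
  ##.#.|.  b26=0 t=0,i=7
  ##..#|#  b25=1 t=0,i=14
  ##...|.  b24=0 t=1,i=22
  #.###|#  b23=1 t=1,i=19
  #.##.|.  b22=0 t=2,i=10
  #.#.#|.  b21=0 t=0,i=18
  #.#..|#  b20=1 t=0,i=8
  #..##|.  b19=0 t=0,i=10
  #..#.|#  b18=1 t=0,i=15
  #...#|#  b17=1 t=2,i=17
  #....|.  b16=0 t=0,i=22
  .####|#  b15=1 t=1,i=15
  .###.|.  b14=0 t=0,i=12
  .##.#|#  b13=1 t=0,i=6
  .##..|#  b12=1 t=2,i=11
  .#.##|#  b11=1 t=3,i=16
  .#.#.|#  b10=1 t=0,i=17
  .#..#|.  b9=0 t=0,i=9
  .#...|#  b8=1 t=0,i=21
  ..###|#  b7=1 t=0,i=11
  ..##.|.  b6=0 t=0,i=5
  ..#.#|#  b5=1 t=0,i=16
  ..#..|#  b4=1 t=1,i=11
  ...##|#  b3=1 t=0,i=4
  ...#.|#  b2=1 t=2,i=18
  ....#|#  b1=1 t=0,i=3
  .....|.  b0=0 t=0,i=0
  bits 10000010100101101011110110111110 = 2190917054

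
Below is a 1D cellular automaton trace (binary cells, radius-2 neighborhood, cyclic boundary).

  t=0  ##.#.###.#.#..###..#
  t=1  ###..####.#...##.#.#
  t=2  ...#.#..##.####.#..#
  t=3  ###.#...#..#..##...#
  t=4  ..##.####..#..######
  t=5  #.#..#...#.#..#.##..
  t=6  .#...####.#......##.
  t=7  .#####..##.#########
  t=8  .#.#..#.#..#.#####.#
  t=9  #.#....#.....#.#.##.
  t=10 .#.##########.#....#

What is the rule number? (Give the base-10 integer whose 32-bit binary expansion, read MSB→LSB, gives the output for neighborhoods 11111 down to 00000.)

2810402271

  [31] ##### => #  t=4,i=16
  [30] ####. => .  t=1,i=1
  [29] ###.# => #  t=0,i=1
  [28] ###.. => .  t=0,i=16
  [27] ##.## => .  t=2,i=10
  [26] ##.#. => #  t=0,i=2
  [25] ##..# => #  t=0,i=17
  [24] ##... => #  t=3,i=16
  [23] #.### => #  t=0,i=5
  [22] #.##. => .  t=5,i=16
  [21] #.#.# => .  t=0,i=3
  [20] #.#.. => .  t=0,i=11
  [19] #..## => .  t=0,i=13
  [18] #..#. => .  t=2,i=18
  [17] #...# => #  t=1,i=12
  [16] #.... => #  t=6,i=12
  [15] .#### => .  t=1,i=0
  [14] .###. => #  t=0,i=0
  [13] .##.# => .  t=1,i=15
  [12] .##.. => #  t=3,i=15
  [11] .#.## => .  t=0,i=4
  [10] .#.#. => #  t=0,i=10
  [9] .#..# => .  t=0,i=12
  [8] .#... => #  t=1,i=11
  [7] ..### => #  t=0,i=14
  [6] ..##. => #  t=1,i=14
  [5] ..#.# => .  t=2,i=3
  [4] ..#.. => #  t=2,i=19
  [3] ...## => #  t=1,i=13
  [2] ...#. => #  t=2,i=2
  [1] ....# => #  t=6,i=15
  [0] ..... => #  t=6,i=13
  bits 10100111100000110101010111011111 = 2810402271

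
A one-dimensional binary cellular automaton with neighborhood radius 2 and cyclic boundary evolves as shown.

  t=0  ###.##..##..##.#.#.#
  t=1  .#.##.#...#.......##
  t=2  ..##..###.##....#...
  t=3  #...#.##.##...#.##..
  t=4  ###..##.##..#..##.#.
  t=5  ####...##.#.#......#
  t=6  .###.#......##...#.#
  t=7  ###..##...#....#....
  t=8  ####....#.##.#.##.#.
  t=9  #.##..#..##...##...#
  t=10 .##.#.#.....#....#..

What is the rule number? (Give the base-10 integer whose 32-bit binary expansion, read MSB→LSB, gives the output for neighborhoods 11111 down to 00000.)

  nb #####: next=#  (t=5,i=1, bit31=1)
  nb ####.: next=#  (t=0,i=1, bit30=1)
  nb ###.#: next=.  (t=0,i=2, bit29=0)
  nb ###..: next=#  (t=4,i=2, bit28=1)
  nb ##.##: next=#  (t=0,i=3, bit27=1)
  nb ##.#.: next=.  (t=0,i=14, bit26=0)
  nb ##..#: next=#  (t=0,i=6, bit25=1)
  nb ##...: next=.  (t=2,i=12, bit24=0)
  nb #.###: next=#  (t=0,i=19, bit23=1)
  nb #.##.: next=#  (t=0,i=4, bit22=1)
  nb #.#.#: next=.  (t=0,i=15, bit21=0)
  nb #.#..: next=#  (t=1,i=6, bit20=1)
  nb #..##: next=.  (t=0,i=7, bit19=0)
  nb #..#.: next=.  (t=3,i=19, bit18=0)
  nb #...#: next=#  (t=1,i=8, bit17=1)
  nb #....: next=.  (t=1,i=12, bit16=0)
  nb .####: next=.  (t=0,i=0, bit15=0)
  nb .###.: next=#  (t=2,i=7, bit14=1)
  nb .##.#: next=.  (t=0,i=13, bit13=0)
  nb .##..: next=.  (t=0,i=5, bit12=0)
  nb .#.##: next=#  (t=0,i=18, bit11=1)
  nb .#.#.: next=.  (t=0,i=16, bit10=0)
  nb .#..#: next=.  (t=4,i=13, bit9=0)
  nb .#...: next=#  (t=1,i=7, bit8=1)
  nb ..###: next=#  (t=2,i=6, bit7=1)
  nb ..##.: next=.  (t=0,i=8, bit6=0)
  nb ..#.#: next=.  (t=3,i=4, bit5=0)
  nb ..#..: next=#  (t=1,i=10, bit4=1)
  nb ...##: next=.  (t=1,i=17, bit3=0)
  nb ...#.: next=.  (t=1,i=9, bit2=0)
  nb ....#: next=#  (t=1,i=16, bit1=1)
  nb .....: next=.  (t=1,i=13, bit0=0)
  bits 11011010110100100100100110010010 = 3671214482

3671214482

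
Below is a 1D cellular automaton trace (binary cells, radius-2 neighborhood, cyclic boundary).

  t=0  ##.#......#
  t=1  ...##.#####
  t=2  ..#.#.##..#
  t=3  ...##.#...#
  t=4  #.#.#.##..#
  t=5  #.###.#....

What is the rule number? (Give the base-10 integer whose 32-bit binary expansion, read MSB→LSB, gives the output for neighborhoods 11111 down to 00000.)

  nb #####: next=.  (t=1,i=8, bit31=0)
  nb ####.: next=.  (t=1,i=9, bit30=0)
  nb ###.#: next=.  (t=0,i=1, bit29=0)
  nb ###..: next=#  (t=1,i=10, bit28=1)
  nb ##.##: next=.  (t=1,i=5, bit27=0)
  nb ##.#.: next=.  (t=0,i=2, bit26=0)
  nb ##..#: next=.  (t=2,i=8, bit25=0)
  nb ##...: next=.  (t=1,i=0, bit24=0)
  nb #.###: next=#  (t=1,i=6, bit23=1)
  nb #.##.: next=#  (t=2,i=6, bit22=1)
  nb #.#.#: next=#  (t=2,i=4, bit21=1)
  nb #.#..: next=#  (t=0,i=3, bit20=1)
  nb #..##: next=.  (t=4,i=9, bit19=0)
  nb #..#.: next=.  (t=2,i=1, bit18=0)
  nb #...#: next=.  (t=1,i=1, bit17=0)
  nb #....: next=.  (t=0,i=5, bit16=0)
  nb .####: next=#  (t=1,i=7, bit15=1)
  nb .###.: next=.  (t=0,i=0, bit14=0)
  nb .##.#: next=#  (t=1,i=4, bit13=1)
  nb .##..: next=.  (t=2,i=7, bit12=0)
  nb .#.##: next=.  (t=2,i=5, bit11=0)
  nb .#.#.: next=#  (t=2,i=3, bit10=1)
  nb .#..#: next=.  (t=2,i=0, bit9=0)
  nb .#...: next=#  (t=0,i=4, bit8=1)
  nb ..###: next=#  (t=0,i=10, bit7=1)
  nb ..##.: next=.  (t=1,i=3, bit6=0)
  nb ..#.#: next=.  (t=2,i=2, bit5=0)
  nb ..#..: next=#  (t=2,i=10, bit4=1)
  nb ...##: next=#  (t=0,i=9, bit3=1)
  nb ...#.: next=.  (t=3,i=9, bit2=0)
  nb ....#: next=#  (t=0,i=8, bit1=1)
  nb .....: next=#  (t=0,i=6, bit0=1)
  bits 00010000111100001010010110011011 = 284206491

284206491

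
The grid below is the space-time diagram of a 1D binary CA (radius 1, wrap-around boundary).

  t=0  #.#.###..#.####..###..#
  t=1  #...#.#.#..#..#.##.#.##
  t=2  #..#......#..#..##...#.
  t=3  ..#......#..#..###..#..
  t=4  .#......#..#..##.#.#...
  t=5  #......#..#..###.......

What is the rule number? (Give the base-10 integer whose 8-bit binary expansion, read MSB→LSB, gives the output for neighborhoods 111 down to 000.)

  nb ###: next=.  (t=0,i=5, bit7=0)
  nb ##.: next=#  (t=0,i=0, bit6=1)
  nb #.#: next=.  (t=0,i=1, bit5=0)
  nb #..: next=.  (t=0,i=7, bit4=0)
  nb .##: next=#  (t=0,i=4, bit3=1)
  nb .#.: next=.  (t=0,i=2, bit2=0)
  nb ..#: next=#  (t=0,i=8, bit1=1)
  nb ...: next=.  (t=1,i=2, bit0=0)
  bits 01001010 = 74

74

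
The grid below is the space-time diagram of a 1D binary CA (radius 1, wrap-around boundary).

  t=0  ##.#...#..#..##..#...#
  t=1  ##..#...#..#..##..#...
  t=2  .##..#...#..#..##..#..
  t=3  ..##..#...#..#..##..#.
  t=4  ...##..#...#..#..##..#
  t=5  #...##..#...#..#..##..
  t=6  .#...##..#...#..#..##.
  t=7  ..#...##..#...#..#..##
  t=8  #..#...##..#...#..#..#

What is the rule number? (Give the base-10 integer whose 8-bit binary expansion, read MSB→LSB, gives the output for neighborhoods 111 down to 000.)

  ### -> #   bit 7 = 1  t=0,i=0
  ##. -> #   bit 6 = 1  t=0,i=1
  #.# -> .   bit 5 = 0  t=0,i=2
  #.. -> #   bit 4 = 1  t=0,i=4
  .## -> .   bit 3 = 0  t=0,i=13
  .#. -> .   bit 2 = 0  t=0,i=3
  ..# -> .   bit 1 = 0  t=0,i=6
  ... -> .   bit 0 = 0  t=0,i=5
  bits 11010000 = 208

208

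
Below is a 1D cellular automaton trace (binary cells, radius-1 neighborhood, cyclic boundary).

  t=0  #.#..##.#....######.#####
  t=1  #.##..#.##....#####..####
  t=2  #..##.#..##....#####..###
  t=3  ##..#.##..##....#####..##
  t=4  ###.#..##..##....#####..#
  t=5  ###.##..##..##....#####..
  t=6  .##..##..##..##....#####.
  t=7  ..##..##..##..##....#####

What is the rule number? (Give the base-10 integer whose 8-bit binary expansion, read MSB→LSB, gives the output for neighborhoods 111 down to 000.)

  ###|#  b7=1 t=0,i=14
  ##.|#  b6=1 t=0,i=0
  #.#|.  b5=0 t=0,i=1
  #..|#  b4=1 t=0,i=3
  .##|.  b3=0 t=0,i=5
  .#.|#  b2=1 t=0,i=2
  ..#|.  b1=0 t=0,i=4
  ...|.  b0=0 t=0,i=10
  bits 11010100 = 212

212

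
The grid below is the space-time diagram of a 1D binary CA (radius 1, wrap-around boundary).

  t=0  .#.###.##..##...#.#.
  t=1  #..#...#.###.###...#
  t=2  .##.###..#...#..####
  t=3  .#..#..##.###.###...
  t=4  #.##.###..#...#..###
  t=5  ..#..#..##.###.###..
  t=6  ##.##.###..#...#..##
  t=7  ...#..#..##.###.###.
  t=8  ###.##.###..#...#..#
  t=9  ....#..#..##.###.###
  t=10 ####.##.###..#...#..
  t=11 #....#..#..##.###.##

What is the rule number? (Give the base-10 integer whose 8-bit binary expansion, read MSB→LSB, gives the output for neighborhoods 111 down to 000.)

  [7] ### => .  t=0,i=4
  [6] ##. => .  t=0,i=5
  [5] #.# => .  t=0,i=2
  [4] #.. => #  t=0,i=9
  [3] .## => #  t=0,i=3
  [2] .#. => .  t=0,i=1
  [1] ..# => #  t=0,i=0
  [0] ... => #  t=0,i=14
  bits 00011011 = 27

27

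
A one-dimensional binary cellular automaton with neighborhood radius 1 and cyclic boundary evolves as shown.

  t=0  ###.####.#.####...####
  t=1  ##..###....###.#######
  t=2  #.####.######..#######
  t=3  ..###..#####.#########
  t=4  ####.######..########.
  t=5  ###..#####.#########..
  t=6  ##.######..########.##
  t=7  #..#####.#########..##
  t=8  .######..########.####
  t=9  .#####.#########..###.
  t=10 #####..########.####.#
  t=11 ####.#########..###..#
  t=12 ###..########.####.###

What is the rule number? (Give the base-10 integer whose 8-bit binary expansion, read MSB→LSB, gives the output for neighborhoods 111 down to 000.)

155

  ###|#  b7=1 t=0,i=0
  ##.|.  b6=0 t=0,i=2
  #.#|.  b5=0 t=0,i=3
  #..|#  b4=1 t=0,i=15
  .##|#  b3=1 t=0,i=4
  .#.|.  b2=0 t=0,i=9
  ..#|#  b1=1 t=0,i=17
  ...|#  b0=1 t=0,i=16
  bits 10011011 = 155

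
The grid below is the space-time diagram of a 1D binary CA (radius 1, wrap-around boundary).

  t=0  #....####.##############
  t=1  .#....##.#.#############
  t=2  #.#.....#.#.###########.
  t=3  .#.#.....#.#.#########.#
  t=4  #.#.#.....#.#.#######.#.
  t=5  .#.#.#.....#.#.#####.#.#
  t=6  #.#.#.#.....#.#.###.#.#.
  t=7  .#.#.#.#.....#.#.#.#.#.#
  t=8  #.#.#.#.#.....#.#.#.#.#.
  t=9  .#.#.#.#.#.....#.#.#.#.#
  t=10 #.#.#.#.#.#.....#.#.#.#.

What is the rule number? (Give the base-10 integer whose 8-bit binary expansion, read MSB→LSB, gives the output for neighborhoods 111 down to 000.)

176

  nb ###: next=#  (t=0,i=6, bit7=1)
  nb ##.: next=.  (t=0,i=0, bit6=0)
  nb #.#: next=#  (t=0,i=9, bit5=1)
  nb #..: next=#  (t=0,i=1, bit4=1)
  nb .##: next=.  (t=0,i=5, bit3=0)
  nb .#.: next=.  (t=1,i=1, bit2=0)
  nb ..#: next=.  (t=0,i=4, bit1=0)
  nb ...: next=.  (t=0,i=2, bit0=0)
  bits 10110000 = 176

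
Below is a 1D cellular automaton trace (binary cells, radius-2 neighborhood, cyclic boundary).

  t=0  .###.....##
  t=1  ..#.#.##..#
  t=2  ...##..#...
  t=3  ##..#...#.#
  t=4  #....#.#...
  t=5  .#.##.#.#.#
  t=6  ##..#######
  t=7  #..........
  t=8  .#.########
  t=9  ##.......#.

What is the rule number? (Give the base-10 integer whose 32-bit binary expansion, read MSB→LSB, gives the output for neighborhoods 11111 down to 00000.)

1159755015

  #####|.  b31=0 t=6,i=6
  ####.|#  b30=1 t=6,i=0
  ###.#|.  b29=0 t=8,i=10
  ###..|.  b28=0 t=0,i=3
  ##.##|.  b27=0 t=0,i=0
  ##.#.|#  b26=1 t=5,i=5
  ##..#|.  b25=0 t=1,i=8
  ##...|#  b24=1 t=0,i=4
  #.###|.  b23=0 t=0,i=1
  #.##.|.  b22=0 t=1,i=6
  #.#.#|#  b21=1 t=1,i=4
  #.#..|.  b20=0 t=4,i=7
  #..##|.  b19=0 t=6,i=3
  #..#.|.  b18=0 t=1,i=1
  #...#|.  b17=0 t=3,i=6
  #....|.  b16=0 t=0,i=5
  .####|.  b15=0 t=6,i=5
  .###.|#  b14=1 t=0,i=2
  .##.#|#  b13=1 t=0,i=10
  .##..|#  b12=1 t=1,i=7
  .#.##|.  b11=0 t=1,i=5
  .#.#.|#  b10=1 t=1,i=3
  .#..#|.  b9=0 t=1,i=0
  .#...|#  b8=1 t=2,i=8
  ..###|.  b7=0 t=6,i=4
  ..##.|.  b6=0 t=0,i=9
  ..#.#|.  b5=0 t=1,i=2
  ..#..|.  b4=0 t=1,i=10
  ...##|.  b3=0 t=0,i=8
  ...#.|#  b2=1 t=3,i=7
  ....#|#  b1=1 t=0,i=7
  .....|#  b0=1 t=0,i=6
  bits 01000101001000000111010100000111 = 1159755015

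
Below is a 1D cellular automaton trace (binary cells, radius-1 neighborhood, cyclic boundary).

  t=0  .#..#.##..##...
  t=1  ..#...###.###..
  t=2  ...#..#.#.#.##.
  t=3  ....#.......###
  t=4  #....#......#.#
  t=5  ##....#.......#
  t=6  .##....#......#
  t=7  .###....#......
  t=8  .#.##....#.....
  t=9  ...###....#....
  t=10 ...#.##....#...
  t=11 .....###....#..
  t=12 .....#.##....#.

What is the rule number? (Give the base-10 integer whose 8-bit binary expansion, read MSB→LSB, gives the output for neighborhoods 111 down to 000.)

  ### -> .   bit 7 = 0  t=1,i=7
  ##. -> #   bit 6 = 1  t=0,i=7
  #.# -> .   bit 5 = 0  t=0,i=5
  #.. -> #   bit 4 = 1  t=0,i=2
  .## -> #   bit 3 = 1  t=0,i=6
  .#. -> .   bit 2 = 0  t=0,i=1
  ..# -> .   bit 1 = 0  t=0,i=0
  ... -> .   bit 0 = 0  t=0,i=13
  bits 01011000 = 88

88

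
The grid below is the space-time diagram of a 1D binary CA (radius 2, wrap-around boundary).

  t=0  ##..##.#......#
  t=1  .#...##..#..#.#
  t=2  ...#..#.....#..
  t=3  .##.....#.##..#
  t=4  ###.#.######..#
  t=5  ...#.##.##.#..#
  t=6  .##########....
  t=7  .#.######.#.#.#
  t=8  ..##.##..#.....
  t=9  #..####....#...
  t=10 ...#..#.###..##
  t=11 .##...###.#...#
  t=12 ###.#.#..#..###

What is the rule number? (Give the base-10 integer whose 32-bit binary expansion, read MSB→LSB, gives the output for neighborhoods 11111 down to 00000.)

  #####|#  b31=1 t=4,i=8
  ####.|.  b30=0 t=4,i=1
  ###.#|.  b29=0 t=4,i=2
  ###..|#  b28=1 t=0,i=1
  ##.##|#  b27=1 t=5,i=7
  ##.#.|#  b26=1 t=0,i=6
  ##..#|.  b25=0 t=0,i=2
  ##...|.  b24=0 t=3,i=3
  #.###|#  b23=1 t=4,i=6
  #.##.|#  b22=1 t=3,i=1
  #.#.#|.  b21=0 t=1,i=14
  #.#..|.  b20=0 t=0,i=7
  #..##|.  b19=0 t=0,i=3
  #..#.|.  b18=0 t=1,i=8
  #...#|#  b17=1 t=1,i=3
  #....|#  b16=1 t=0,i=9
  .####|.  b15=0 t=4,i=0
  .###.|.  b14=0 t=0,i=0
  .##.#|#  b13=1 t=0,i=5
  .##..|#  b12=1 t=1,i=6
  .#.##|#  b11=1 t=3,i=0
  .#.#.|.  b10=0 t=1,i=0
  .#..#|.  b9=0 t=1,i=10
  .#...|.  b8=0 t=0,i=8
  ..###|#  b7=1 t=0,i=14
  ..##.|.  b6=0 t=0,i=4
  ..#.#|#  b5=1 t=1,i=12
  ..#..|.  b4=0 t=1,i=9
  ...##|.  b3=0 t=0,i=13
  ...#.|#  b2=1 t=2,i=2
  ....#|#  b1=1 t=0,i=12
  .....|.  b0=0 t=0,i=10
  bits 10011100110000110011100010100110 = 2630039718

2630039718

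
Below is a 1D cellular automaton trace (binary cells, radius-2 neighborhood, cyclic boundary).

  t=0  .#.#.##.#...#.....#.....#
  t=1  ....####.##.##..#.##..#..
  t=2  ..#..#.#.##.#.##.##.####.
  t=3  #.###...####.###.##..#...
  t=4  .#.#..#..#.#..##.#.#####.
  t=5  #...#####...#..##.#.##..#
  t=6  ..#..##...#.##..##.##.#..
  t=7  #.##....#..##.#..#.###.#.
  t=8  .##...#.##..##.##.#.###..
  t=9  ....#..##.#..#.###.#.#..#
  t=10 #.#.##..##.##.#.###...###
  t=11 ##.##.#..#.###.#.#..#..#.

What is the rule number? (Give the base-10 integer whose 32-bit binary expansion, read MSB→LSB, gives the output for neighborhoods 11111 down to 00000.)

  [31] ##### => #  t=4,i=21
  [30] ####. => .  t=1,i=6
  [29] ###.# => #  t=1,i=7
  [28] ###.. => .  t=2,i=23
  [27] ##.## => .  t=1,i=8
  [26] ##.#. => #  t=0,i=7
  [25] ##..# => #  t=1,i=14
  [24] ##... => .  t=2,i=24
  [23] #.### => .  t=2,i=20
  [22] #.##. => #  t=0,i=5
  [21] #.#.# => .  t=0,i=1
  [20] #.#.. => .  t=0,i=8
  [19] #..## => .  t=4,i=13
  [18] #..#. => #  t=1,i=15
  [17] #...# => #  t=0,i=10
  [16] #.... => .  t=0,i=14
  [15] .#### => #  t=1,i=5
  [14] .###. => #  t=3,i=3
  [13] .##.# => #  t=0,i=6
  [12] .##.. => .  t=1,i=13
  [11] .#.## => #  t=0,i=4
  [10] .#.#. => .  t=0,i=0
  [9] .#..# => #  t=2,i=3
  [8] .#... => #  t=0,i=9
  [7] ..### => .  t=1,i=4
  [6] ..##. => .  t=4,i=14
  [5] ..#.# => .  t=0,i=24
  [4] ..#.. => #  t=0,i=12
  [3] ...## => .  t=1,i=3
  [2] ...#. => .  t=0,i=11
  [1] ....# => #  t=0,i=16
  [0] ..... => .  t=0,i=15
  bits 10100110010001101110101100010010 = 2789665554

2789665554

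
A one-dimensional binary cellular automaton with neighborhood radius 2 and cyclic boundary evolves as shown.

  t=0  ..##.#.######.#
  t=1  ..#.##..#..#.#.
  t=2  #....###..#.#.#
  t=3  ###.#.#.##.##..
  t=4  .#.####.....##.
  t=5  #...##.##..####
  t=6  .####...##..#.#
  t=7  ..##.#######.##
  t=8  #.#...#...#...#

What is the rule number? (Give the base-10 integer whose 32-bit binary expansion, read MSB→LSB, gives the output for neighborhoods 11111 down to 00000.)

1193792840

  #####|.  b31=0 t=0,i=9
  ####.|#  b30=1 t=0,i=11
  ###.#|.  b29=0 t=0,i=12
  ###..|.  b28=0 t=2,i=7
  ##.##|.  b27=0 t=3,i=10
  ##.#.|#  b26=1 t=0,i=4
  ##..#|#  b25=1 t=1,i=6
  ##...|#  b24=1 t=2,i=1
  #.###|.  b23=0 t=0,i=7
  #.##.|.  b22=0 t=1,i=4
  #.#.#|#  b21=1 t=0,i=5
  #.#..|.  b20=0 t=0,i=14
  #..##|.  b19=0 t=0,i=1
  #..#.|#  b18=1 t=1,i=7
  #...#|#  b17=1 t=1,i=0
  #....|#  b16=1 t=2,i=2
  .####|#  b15=1 t=0,i=8
  .###.|#  b14=1 t=2,i=6
  .##.#|.  b13=0 t=0,i=3
  .##..|#  b12=1 t=1,i=5
  .#.##|.  b11=0 t=0,i=6
  .#.#.|#  b10=1 t=1,i=12
  .#..#|.  b9=0 t=0,i=0
  .#...|#  b8=1 t=1,i=14
  ..###|.  b7=0 t=2,i=5
  ..##.|#  b6=1 t=0,i=2
  ..#.#|.  b5=0 t=1,i=2
  ..#..|.  b4=0 t=1,i=8
  ...##|#  b3=1 t=2,i=4
  ...#.|.  b2=0 t=1,i=1
  ....#|.  b1=0 t=2,i=3
  .....|.  b0=0 t=4,i=9
  bits 01000111001001111101010101001000 = 1193792840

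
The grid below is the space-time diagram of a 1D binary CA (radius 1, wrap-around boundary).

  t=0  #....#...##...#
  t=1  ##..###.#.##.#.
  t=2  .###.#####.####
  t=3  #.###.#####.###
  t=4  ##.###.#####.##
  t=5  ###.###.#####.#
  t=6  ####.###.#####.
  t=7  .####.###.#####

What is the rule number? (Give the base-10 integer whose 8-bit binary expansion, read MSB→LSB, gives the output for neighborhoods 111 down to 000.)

  ###|#  b7=1 t=1,i=5
  ##.|#  b6=1 t=0,i=0
  #.#|#  b5=1 t=1,i=7
  #..|#  b4=1 t=0,i=1
  .##|.  b3=0 t=0,i=9
  .#.|#  b2=1 t=0,i=5
  ..#|#  b1=1 t=0,i=4
  ...|.  b0=0 t=0,i=2
  bits 11110110 = 246

246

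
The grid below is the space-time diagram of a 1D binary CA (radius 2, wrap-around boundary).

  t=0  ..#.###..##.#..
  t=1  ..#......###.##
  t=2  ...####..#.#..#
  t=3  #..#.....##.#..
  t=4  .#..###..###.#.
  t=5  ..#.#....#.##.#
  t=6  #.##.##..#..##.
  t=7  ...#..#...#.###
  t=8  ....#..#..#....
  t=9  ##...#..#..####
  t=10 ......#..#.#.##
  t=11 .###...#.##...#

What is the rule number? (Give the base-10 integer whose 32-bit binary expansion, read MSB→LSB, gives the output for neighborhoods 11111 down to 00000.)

2751543265

  #####|#  b31=1 t=9,i=13
  ####.|.  b30=0 t=2,i=5
  ###.#|#  b29=1 t=1,i=11
  ###..|.  b28=0 t=0,i=6
  ##.##|.  b27=0 t=1,i=12
  ##.#.|#  b26=1 t=0,i=11
  ##..#|.  b25=0 t=0,i=7
  ##...|.  b24=0 t=7,i=0
  #.###|.  b23=0 t=0,i=4
  #.##.|.  b22=0 t=1,i=13
  #.#.#|.  b21=0 t=6,i=0
  #.#..|.  b20=0 t=0,i=12
  #..##|.  b19=0 t=0,i=8
  #..#.|.  b18=0 t=1,i=1
  #...#|.  b17=0 t=2,i=1
  #....|#  b16=1 t=0,i=14
  .####|.  b15=0 t=2,i=4
  .###.|.  b14=0 t=0,i=5
  .##.#|#  b13=1 t=0,i=10
  .##..|#  b12=1 t=1,i=14
  .#.##|.  b11=0 t=0,i=3
  .#.#.|#  b10=1 t=2,i=10
  .#..#|#  b9=1 t=2,i=12
  .#...|#  b8=1 t=0,i=13
  ..###|#  b7=1 t=1,i=9
  ..##.|#  b6=1 t=0,i=9
  ..#.#|#  b5=1 t=0,i=2
  ..#..|.  b4=0 t=1,i=2
  ...##|.  b3=0 t=1,i=8
  ...#.|.  b2=0 t=0,i=1
  ....#|.  b1=0 t=0,i=0
  .....|#  b0=1 t=1,i=5
  bits 10100100000000010011011111100001 = 2751543265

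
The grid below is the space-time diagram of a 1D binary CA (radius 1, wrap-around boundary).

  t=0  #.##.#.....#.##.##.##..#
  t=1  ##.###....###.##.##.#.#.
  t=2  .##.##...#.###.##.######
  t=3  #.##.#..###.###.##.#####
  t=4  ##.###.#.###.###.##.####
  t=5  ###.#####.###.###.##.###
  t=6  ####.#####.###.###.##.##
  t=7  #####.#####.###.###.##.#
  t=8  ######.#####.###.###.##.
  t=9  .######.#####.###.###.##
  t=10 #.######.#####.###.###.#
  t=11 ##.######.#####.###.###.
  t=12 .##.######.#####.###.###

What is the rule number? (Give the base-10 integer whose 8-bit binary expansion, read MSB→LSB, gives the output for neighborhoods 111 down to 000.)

230

  [7] ### => #  t=1,i=4
  [6] ##. => #  t=0,i=0
  [5] #.# => #  t=0,i=1
  [4] #.. => .  t=0,i=6
  [3] .## => .  t=0,i=2
  [2] .#. => #  t=0,i=5
  [1] ..# => #  t=0,i=10
  [0] ... => .  t=0,i=7
  bits 11100110 = 230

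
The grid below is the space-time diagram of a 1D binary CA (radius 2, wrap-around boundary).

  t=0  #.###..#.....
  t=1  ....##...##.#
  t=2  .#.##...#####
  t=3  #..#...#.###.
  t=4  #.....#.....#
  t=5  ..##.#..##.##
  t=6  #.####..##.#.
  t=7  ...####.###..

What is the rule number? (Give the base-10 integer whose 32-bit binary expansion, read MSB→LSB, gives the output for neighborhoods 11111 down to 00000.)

3595673677

  [31] ##### => #  t=2,i=10
  [30] ####. => #  t=2,i=11
  [29] ###.# => .  t=2,i=12
  [28] ###.. => #  t=0,i=4
  [27] ##.## => .  t=5,i=10
  [26] ##.#. => #  t=1,i=11
  [25] ##..# => #  t=0,i=5
  [24] ##... => .  t=1,i=6
  [23] #.### => .  t=0,i=2
  [22] #.##. => #  t=2,i=3
  [21] #.#.# => .  t=2,i=1
  [20] #.#.. => #  t=1,i=12
  [19] #..## => .  t=5,i=1
  [18] #..#. => .  t=0,i=6
  [17] #...# => .  t=1,i=7
  [16] #.... => #  t=0,i=9
  [15] .#### => #  t=2,i=9
  [14] .###. => .  t=0,i=3
  [13] .##.# => #  t=1,i=10
  [12] .##.. => .  t=1,i=5
  [11] .#.## => .  t=0,i=1
  [10] .#.#. => .  t=6,i=12
  [9] .#..# => .  t=3,i=1
  [8] .#... => .  t=0,i=8
  [7] ..### => .  t=2,i=8
  [6] ..##. => #  t=1,i=4
  [5] ..#.# => .  t=0,i=0
  [4] ..#.. => .  t=0,i=7
  [3] ...## => #  t=1,i=3
  [2] ...#. => #  t=0,i=12
  [1] ....# => .  t=0,i=11
  [0] ..... => #  t=0,i=10
  bits 11010110010100011010000001001101 = 3595673677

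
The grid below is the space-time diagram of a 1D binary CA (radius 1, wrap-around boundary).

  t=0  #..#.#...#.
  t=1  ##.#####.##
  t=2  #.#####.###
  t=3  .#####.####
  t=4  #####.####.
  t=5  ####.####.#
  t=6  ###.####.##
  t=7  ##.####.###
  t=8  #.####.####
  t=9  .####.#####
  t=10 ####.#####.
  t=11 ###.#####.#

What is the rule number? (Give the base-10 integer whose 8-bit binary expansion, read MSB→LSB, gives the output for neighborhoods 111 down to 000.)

  [7] ### => #  t=1,i=0
  [6] ##. => .  t=1,i=1
  [5] #.# => #  t=0,i=4
  [4] #.. => #  t=0,i=1
  [3] .## => #  t=1,i=3
  [2] .#. => #  t=0,i=0
  [1] ..# => .  t=0,i=2
  [0] ... => #  t=0,i=7
  bits 10111101 = 189

189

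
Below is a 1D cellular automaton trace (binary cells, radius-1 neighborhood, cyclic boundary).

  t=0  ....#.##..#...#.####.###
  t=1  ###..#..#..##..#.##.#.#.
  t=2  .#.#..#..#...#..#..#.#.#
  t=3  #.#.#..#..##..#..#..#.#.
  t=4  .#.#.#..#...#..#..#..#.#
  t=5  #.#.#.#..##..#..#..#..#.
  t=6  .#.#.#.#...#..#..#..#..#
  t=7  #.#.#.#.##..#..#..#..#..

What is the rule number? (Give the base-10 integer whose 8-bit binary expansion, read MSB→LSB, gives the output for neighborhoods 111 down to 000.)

177

  ### -> #   bit 7 = 1  t=0,i=17
  ##. -> .   bit 6 = 0  t=0,i=7
  #.# -> #   bit 5 = 1  t=0,i=5
  #.. -> #   bit 4 = 1  t=0,i=0
  .## -> .   bit 3 = 0  t=0,i=6
  .#. -> .   bit 2 = 0  t=0,i=4
  ..# -> .   bit 1 = 0  t=0,i=3
  ... -> #   bit 0 = 1  t=0,i=1
  bits 10110001 = 177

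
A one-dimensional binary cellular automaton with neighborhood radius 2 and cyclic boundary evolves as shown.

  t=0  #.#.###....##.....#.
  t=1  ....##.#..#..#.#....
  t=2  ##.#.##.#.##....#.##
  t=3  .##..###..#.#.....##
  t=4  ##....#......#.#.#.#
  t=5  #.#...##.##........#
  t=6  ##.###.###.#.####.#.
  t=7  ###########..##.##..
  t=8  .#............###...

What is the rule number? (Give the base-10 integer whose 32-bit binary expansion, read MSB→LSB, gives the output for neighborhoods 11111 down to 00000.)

767746841

  ##### -> .   bit 31 = 0  t=7,i=2
  ####. -> .   bit 30 = 0  t=2,i=0
  ###.# -> #   bit 29 = 1  t=2,i=1
  ###.. -> .   bit 28 = 0  t=0,i=6
  ##.## -> #   bit 27 = 1  t=3,i=0
  ##.#. -> #   bit 26 = 1  t=1,i=6
  ##..# -> .   bit 25 = 0  t=3,i=3
  ##... -> #   bit 24 = 1  t=0,i=7
  #.### -> #   bit 23 = 1  t=0,i=4
  #.##. -> #   bit 22 = 1  t=2,i=5
  #.#.# -> .   bit 21 = 0  t=0,i=0
  #.#.. -> .   bit 20 = 0  t=1,i=7
  #..## -> .   bit 19 = 0  t=3,i=4
  #..#. -> .   bit 18 = 0  t=1,i=9
  #...# -> #   bit 17 = 1  t=5,i=4
  #.... -> .   bit 16 = 0  t=0,i=8
  .#### -> #   bit 15 = 1  t=2,i=19
  .###. -> #   bit 14 = 1  t=0,i=5
  .##.# -> #   bit 13 = 1  t=1,i=5
  .##.. -> .   bit 12 = 0  t=0,i=12
  .#.## -> .   bit 11 = 0  t=0,i=3
  .#.#. -> .   bit 10 = 0  t=0,i=1
  .#..# -> #   bit 9 = 1  t=1,i=8
  .#... -> #   bit 8 = 1  t=1,i=16
  ..### -> .   bit 7 = 0  t=3,i=5
  ..##. -> .   bit 6 = 0  t=0,i=11
  ..#.# -> .   bit 5 = 0  t=0,i=18
  ..#.. -> #   bit 4 = 1  t=1,i=10
  ...## -> #   bit 3 = 1  t=0,i=10
  ...#. -> .   bit 2 = 0  t=0,i=17
  ....# -> .   bit 1 = 0  t=0,i=9
  ..... -> #   bit 0 = 1  t=0,i=15
  bits 00101101110000101110001100011001 = 767746841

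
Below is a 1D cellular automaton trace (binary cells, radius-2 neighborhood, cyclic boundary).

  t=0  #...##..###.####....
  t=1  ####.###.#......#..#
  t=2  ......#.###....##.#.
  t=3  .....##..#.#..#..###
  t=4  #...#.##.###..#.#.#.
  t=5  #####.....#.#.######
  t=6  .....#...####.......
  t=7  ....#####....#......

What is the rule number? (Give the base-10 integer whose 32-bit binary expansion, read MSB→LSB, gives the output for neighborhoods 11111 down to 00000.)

121263420

  #####|.  b31=0 t=1,i=1
  ####.|.  b30=0 t=0,i=14
  ###.#|.  b29=0 t=0,i=10
  ###..|.  b28=0 t=0,i=15
  ##.##|.  b27=0 t=0,i=11
  ##.#.|#  b26=1 t=1,i=8
  ##..#|#  b25=1 t=0,i=6
  ##...|#  b24=1 t=0,i=16
  #.###|.  b23=0 t=0,i=12
  #.##.|.  b22=0 t=4,i=6
  #.#.#|#  b21=1 t=4,i=16
  #.#..|#  b20=1 t=1,i=9
  #..##|#  b19=1 t=0,i=7
  #..#.|.  b18=0 t=3,i=8
  #...#|#  b17=1 t=0,i=2
  #....|.  b16=0 t=0,i=17
  .####|.  b15=0 t=0,i=13
  .###.|#  b14=1 t=0,i=9
  .##.#|.  b13=0 t=2,i=16
  .##..|#  b12=1 t=0,i=5
  .#.##|.  b11=0 t=2,i=7
  .#.#.|#  b10=1 t=3,i=10
  .#..#|.  b9=0 t=1,i=17
  .#...|#  b8=1 t=0,i=1
  ..###|.  b7=0 t=0,i=8
  ..##.|.  b6=0 t=0,i=4
  ..#.#|#  b5=1 t=2,i=6
  ..#..|#  b4=1 t=0,i=0
  ...##|#  b3=1 t=0,i=3
  ...#.|#  b2=1 t=0,i=19
  ....#|.  b1=0 t=0,i=18
  .....|.  b0=0 t=1,i=12
  bits 00000111001110100101010100111100 = 121263420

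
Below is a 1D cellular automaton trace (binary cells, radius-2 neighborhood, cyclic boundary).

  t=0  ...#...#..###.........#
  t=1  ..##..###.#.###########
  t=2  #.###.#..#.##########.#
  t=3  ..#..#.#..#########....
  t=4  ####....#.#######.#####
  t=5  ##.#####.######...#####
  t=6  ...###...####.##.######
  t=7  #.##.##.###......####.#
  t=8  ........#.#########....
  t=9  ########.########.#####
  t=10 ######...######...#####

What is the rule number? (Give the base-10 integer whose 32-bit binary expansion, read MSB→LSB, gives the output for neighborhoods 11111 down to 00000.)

2541853407

  #####|#  b31=1 t=1,i=14
  ####.|.  b30=0 t=1,i=21
  ###.#|.  b29=0 t=1,i=8
  ###..|#  b28=1 t=0,i=12
  ##.##|.  b27=0 t=2,i=1
  ##.#.|#  b26=1 t=1,i=9
  ##..#|#  b25=1 t=1,i=0
  ##...|#  b24=1 t=0,i=13
  #.###|#  b23=1 t=1,i=12
  #.##.|.  b22=0 t=2,i=22
  #.#.#|.  b21=0 t=1,i=10
  #.#..|.  b20=0 t=2,i=6
  #..##|.  b19=0 t=0,i=9
  #..#.|.  b18=0 t=2,i=8
  #...#|.  b17=0 t=0,i=1
  #....|#  b16=1 t=0,i=14
  .####|#  b15=1 t=1,i=13
  .###.|.  b14=0 t=0,i=11
  .##.#|.  b13=0 t=2,i=0
  .##..|#  b12=1 t=1,i=3
  .#.##|#  b11=1 t=1,i=11
  .#.#.|.  b10=0 t=3,i=6
  .#..#|#  b9=1 t=0,i=8
  .#...|.  b8=0 t=0,i=0
  ..###|#  b7=1 t=0,i=10
  ..##.|#  b6=1 t=1,i=2
  ..#.#|.  b5=0 t=2,i=9
  ..#..|#  b4=1 t=0,i=3
  ...##|#  b3=1 t=5,i=17
  ...#.|#  b2=1 t=0,i=2
  ....#|#  b1=1 t=0,i=20
  .....|#  b0=1 t=0,i=15
  bits 10010111100000011001101011011111 = 2541853407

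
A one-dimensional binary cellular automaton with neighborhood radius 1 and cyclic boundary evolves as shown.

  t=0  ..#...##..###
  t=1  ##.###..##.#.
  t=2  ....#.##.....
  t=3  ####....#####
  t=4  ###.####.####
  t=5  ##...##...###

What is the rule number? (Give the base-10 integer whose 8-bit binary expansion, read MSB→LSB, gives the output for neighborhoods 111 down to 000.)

147

  nb ###: next=#  (t=0,i=11, bit7=1)
  nb ##.: next=.  (t=0,i=7, bit6=0)
  nb #.#: next=.  (t=1,i=2, bit5=0)
  nb #..: next=#  (t=0,i=0, bit4=1)
  nb .##: next=.  (t=0,i=6, bit3=0)
  nb .#.: next=.  (t=0,i=2, bit2=0)
  nb ..#: next=#  (t=0,i=1, bit1=1)
  nb ...: next=#  (t=0,i=4, bit0=1)
  bits 10010011 = 147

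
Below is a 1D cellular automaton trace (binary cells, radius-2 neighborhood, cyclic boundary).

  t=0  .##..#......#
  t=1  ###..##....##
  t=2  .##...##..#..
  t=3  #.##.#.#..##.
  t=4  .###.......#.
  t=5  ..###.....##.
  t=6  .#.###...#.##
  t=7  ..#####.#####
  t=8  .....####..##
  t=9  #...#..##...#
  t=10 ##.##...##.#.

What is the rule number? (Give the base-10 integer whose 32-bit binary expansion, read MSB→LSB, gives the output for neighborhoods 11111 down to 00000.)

2042657084

  #####|.  b31=0 t=1,i=0
  ####.|#  b30=1 t=1,i=1
  ###.#|#  b29=1 t=7,i=6
  ###..|#  b28=1 t=1,i=2
  ##.##|#  b27=1 t=7,i=7
  ##.#.|.  b26=0 t=3,i=4
  ##..#|.  b25=0 t=0,i=3
  ##...|#  b24=1 t=1,i=7
  #.###|#  b23=1 t=6,i=3
  #.##.|#  b22=1 t=0,i=1
  #.#.#|.  b21=0 t=3,i=0
  #.#..|.  b20=0 t=3,i=7
  #..##|.  b19=0 t=1,i=4
  #..#.|.  b18=0 t=0,i=4
  #...#|.  b17=0 t=2,i=4
  #....|.  b16=0 t=0,i=7
  .####|.  b15=0 t=1,i=12
  .###.|#  b14=1 t=4,i=2
  .##.#|#  b13=1 t=3,i=3
  .##..|#  b12=1 t=0,i=2
  .#.##|#  b11=1 t=0,i=0
  .#.#.|.  b10=0 t=3,i=6
  .#..#|.  b9=0 t=3,i=8
  .#...|#  b8=1 t=0,i=6
  ..###|.  b7=0 t=1,i=11
  ..##.|.  b6=0 t=1,i=5
  ..#.#|#  b5=1 t=0,i=12
  ..#..|#  b4=1 t=0,i=5
  ...##|#  b3=1 t=1,i=10
  ...#.|#  b2=1 t=0,i=11
  ....#|.  b1=0 t=0,i=10
  .....|.  b0=0 t=0,i=8
  bits 01111001110000000111100100111100 = 2042657084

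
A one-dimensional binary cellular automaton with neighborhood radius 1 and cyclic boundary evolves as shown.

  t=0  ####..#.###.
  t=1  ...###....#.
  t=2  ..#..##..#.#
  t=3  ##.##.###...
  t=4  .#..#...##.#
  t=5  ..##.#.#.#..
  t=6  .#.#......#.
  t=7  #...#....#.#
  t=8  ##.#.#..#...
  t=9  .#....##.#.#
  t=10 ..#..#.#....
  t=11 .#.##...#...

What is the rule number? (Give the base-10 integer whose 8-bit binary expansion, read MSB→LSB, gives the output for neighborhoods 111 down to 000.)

82

  [7] ### => .  t=0,i=1
  [6] ##. => #  t=0,i=3
  [5] #.# => .  t=0,i=7
  [4] #.. => #  t=0,i=4
  [3] .## => .  t=0,i=0
  [2] .#. => .  t=0,i=6
  [1] ..# => #  t=0,i=5
  [0] ... => .  t=1,i=0
  bits 01010010 = 82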